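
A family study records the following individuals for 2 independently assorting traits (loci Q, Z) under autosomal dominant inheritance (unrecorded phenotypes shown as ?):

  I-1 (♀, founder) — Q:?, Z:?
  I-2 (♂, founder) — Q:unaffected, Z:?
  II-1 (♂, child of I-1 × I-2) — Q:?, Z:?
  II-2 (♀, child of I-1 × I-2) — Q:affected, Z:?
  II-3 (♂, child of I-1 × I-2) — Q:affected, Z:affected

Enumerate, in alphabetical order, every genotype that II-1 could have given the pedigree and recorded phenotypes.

Q/I-1 ? ·: Qq|QQ
Q/I-2 un ·: qq
Q/II-1 ? I-1×I-2: qq|Qq
Q/II-2 aff I-1×I-2: Qq
Q/II-3 aff I-1×I-2: Qq
⇒ Q over [I-1,I-2,II-1,II-2,II-3]: 3 consistent
Z/I-1 ? ·: zz|Zz|ZZ
Z/I-2 ? ·: zz|Zz|ZZ
Z/II-1 ? I-1×I-2: zz|Zz|ZZ
Z/II-2 ? I-1×I-2: zz|Zz|ZZ
Z/II-3 aff I-1×I-2: Zz|ZZ
⇒ Z over [I-1,I-2,II-1,II-2,II-3]: 45 consistent

II-1 ∈ {Qq ZZ, Qq Zz, Qq zz, qq ZZ, qq Zz, qq zz}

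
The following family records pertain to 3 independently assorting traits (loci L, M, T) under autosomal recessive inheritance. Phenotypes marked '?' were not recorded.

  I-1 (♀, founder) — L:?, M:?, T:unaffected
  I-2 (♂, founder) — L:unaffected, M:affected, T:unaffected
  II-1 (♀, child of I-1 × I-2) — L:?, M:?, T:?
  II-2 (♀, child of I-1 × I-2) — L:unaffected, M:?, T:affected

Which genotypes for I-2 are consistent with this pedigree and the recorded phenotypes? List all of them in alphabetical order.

I-2 ∈ {LL mm Tt, Ll mm Tt}

L/I-1 ? ·: LL|Ll|ll
L/I-2 un ·: LL|Ll
L/II-1 ? I-1×I-2: LL|Ll|ll
L/II-2 un I-1×I-2: LL|Ll
⇒ L over [I-1,I-2,II-1,II-2]: 18 consistent
M/I-1 ? ·: MM|Mm|mm
M/I-2 aff ·: mm
M/II-1 ? I-1×I-2: Mm|mm
M/II-2 ? I-1×I-2: Mm|mm
⇒ M over [I-1,I-2,II-1,II-2]: 6 consistent
T/I-1 un ·: Tt
T/I-2 un ·: Tt
T/II-1 ? I-1×I-2: TT|Tt|tt
T/II-2 aff I-1×I-2: tt
⇒ T over [I-1,I-2,II-1,II-2]: 3 consistent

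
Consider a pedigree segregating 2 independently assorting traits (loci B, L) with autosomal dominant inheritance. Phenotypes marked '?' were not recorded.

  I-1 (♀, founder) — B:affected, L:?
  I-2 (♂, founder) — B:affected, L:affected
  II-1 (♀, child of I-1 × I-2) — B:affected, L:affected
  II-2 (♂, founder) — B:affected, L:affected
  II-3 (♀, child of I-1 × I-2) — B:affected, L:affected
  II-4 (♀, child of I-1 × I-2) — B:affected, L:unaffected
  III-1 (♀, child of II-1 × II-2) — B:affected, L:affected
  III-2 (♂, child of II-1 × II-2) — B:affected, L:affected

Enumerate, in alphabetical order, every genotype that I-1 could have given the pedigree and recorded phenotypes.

B/I-1 aff ·: Bb|BB
B/I-2 aff ·: Bb|BB
B/II-1 aff I-1×I-2: Bb|BB
B/II-2 aff ·: Bb|BB
B/II-3 aff I-1×I-2: Bb|BB
B/II-4 aff I-1×I-2: Bb|BB
B/III-1 aff II-1×II-2: Bb|BB
B/III-2 aff II-1×II-2: Bb|BB
⇒ B over [I-1,I-2,II-1,II-2,II-3,II-4,III-1,III-2]: 161 consistent
L/I-1 ? ·: ll|Ll
L/I-2 aff ·: Ll
L/II-1 aff I-1×I-2: Ll|LL
L/II-2 aff ·: Ll|LL
L/II-3 aff I-1×I-2: Ll|LL
L/II-4 un I-1×I-2: ll
L/III-1 aff II-1×II-2: Ll|LL
L/III-2 aff II-1×II-2: Ll|LL
⇒ L over [I-1,I-2,II-1,II-2,II-3,II-4,III-1,III-2]: 34 consistent

I-1 ∈ {BB Ll, BB ll, Bb Ll, Bb ll}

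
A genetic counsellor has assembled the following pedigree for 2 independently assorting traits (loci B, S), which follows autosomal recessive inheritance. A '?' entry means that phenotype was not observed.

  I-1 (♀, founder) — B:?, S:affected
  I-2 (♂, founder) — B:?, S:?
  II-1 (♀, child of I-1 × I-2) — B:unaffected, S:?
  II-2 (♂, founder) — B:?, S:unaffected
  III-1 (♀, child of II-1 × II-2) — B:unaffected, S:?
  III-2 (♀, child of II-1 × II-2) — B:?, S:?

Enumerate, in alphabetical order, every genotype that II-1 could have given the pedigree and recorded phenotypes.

B/I-1 ? ·: BB|Bb|bb
B/I-2 ? ·: BB|Bb|bb
B/II-1 un I-1×I-2: BB|Bb
B/II-2 ? ·: BB|Bb|bb
B/III-1 un II-1×II-2: BB|Bb
B/III-2 ? II-1×II-2: BB|Bb|bb
⇒ B over [I-1,I-2,II-1,II-2,III-1,III-2]: 108 consistent
S/I-1 aff ·: ss
S/I-2 ? ·: SS|Ss|ss
S/II-1 ? I-1×I-2: Ss|ss
S/II-2 un ·: SS|Ss
S/III-1 ? II-1×II-2: SS|Ss|ss
S/III-2 ? II-1×II-2: SS|Ss|ss
⇒ S over [I-1,I-2,II-1,II-2,III-1,III-2]: 36 consistent

II-1 ∈ {BB Ss, BB ss, Bb Ss, Bb ss}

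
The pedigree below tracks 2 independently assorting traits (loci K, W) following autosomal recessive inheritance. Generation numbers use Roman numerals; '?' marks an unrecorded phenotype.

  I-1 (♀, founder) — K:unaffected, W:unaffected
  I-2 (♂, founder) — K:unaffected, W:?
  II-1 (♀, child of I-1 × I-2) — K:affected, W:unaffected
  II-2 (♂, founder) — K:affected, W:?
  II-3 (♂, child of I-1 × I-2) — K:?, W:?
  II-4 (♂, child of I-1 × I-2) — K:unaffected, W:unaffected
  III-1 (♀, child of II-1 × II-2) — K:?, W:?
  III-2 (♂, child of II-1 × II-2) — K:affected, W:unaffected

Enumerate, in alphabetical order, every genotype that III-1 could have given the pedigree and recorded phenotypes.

III-1 ∈ {kk WW, kk Ww, kk ww}

K/I-1 un ·: Kk
K/I-2 un ·: Kk
K/II-1 aff I-1×I-2: kk
K/II-2 aff ·: kk
K/II-3 ? I-1×I-2: KK|Kk|kk
K/II-4 un I-1×I-2: KK|Kk
K/III-1 ? II-1×II-2: kk
K/III-2 aff II-1×II-2: kk
⇒ K over [I-1,I-2,II-1,II-2,II-3,II-4,III-1,III-2]: 6 consistent
W/I-1 un ·: WW|Ww
W/I-2 ? ·: WW|Ww|ww
W/II-1 un I-1×I-2: WW|Ww
W/II-2 ? ·: WW|Ww|ww
W/II-3 ? I-1×I-2: WW|Ww|ww
W/II-4 un I-1×I-2: WW|Ww
W/III-1 ? II-1×II-2: WW|Ww|ww
W/III-2 un II-1×II-2: WW|Ww
⇒ W over [I-1,I-2,II-1,II-2,II-3,II-4,III-1,III-2]: 294 consistent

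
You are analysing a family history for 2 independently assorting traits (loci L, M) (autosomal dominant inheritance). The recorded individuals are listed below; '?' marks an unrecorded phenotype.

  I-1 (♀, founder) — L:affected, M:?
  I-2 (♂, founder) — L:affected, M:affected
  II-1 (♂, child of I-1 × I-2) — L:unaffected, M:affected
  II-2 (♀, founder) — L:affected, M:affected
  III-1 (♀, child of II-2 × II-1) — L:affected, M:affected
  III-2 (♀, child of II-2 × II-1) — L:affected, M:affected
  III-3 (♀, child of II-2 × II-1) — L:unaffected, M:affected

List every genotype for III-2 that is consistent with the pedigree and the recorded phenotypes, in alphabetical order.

L/I-1 aff ·: Ll
L/I-2 aff ·: Ll
L/II-1 un I-1×I-2: ll
L/II-2 aff ·: Ll
L/III-1 aff II-2×II-1: Ll
L/III-2 aff II-2×II-1: Ll
L/III-3 un II-2×II-1: ll
⇒ L over [I-1,I-2,II-1,II-2,III-1,III-2,III-3]: 1 consistent
M/I-1 ? ·: mm|Mm|MM
M/I-2 aff ·: Mm|MM
M/II-1 aff I-1×I-2: Mm|MM
M/II-2 aff ·: Mm|MM
M/III-1 aff II-2×II-1: Mm|MM
M/III-2 aff II-2×II-1: Mm|MM
M/III-3 aff II-2×II-1: Mm|MM
⇒ M over [I-1,I-2,II-1,II-2,III-1,III-2,III-3]: 116 consistent

III-2 ∈ {Ll MM, Ll Mm}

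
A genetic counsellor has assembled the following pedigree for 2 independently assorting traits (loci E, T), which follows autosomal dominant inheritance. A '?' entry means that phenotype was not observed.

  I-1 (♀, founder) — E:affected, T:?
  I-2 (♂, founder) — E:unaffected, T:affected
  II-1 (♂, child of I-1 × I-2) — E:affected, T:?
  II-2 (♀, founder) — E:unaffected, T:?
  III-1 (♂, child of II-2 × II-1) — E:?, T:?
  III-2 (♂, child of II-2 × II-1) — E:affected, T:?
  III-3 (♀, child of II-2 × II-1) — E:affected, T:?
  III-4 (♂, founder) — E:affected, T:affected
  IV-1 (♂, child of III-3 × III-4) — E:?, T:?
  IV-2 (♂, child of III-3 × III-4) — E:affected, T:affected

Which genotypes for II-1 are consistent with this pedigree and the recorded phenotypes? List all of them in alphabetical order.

II-1 ∈ {Ee TT, Ee Tt, Ee tt}

E/I-1 aff ·: Ee|EE
E/I-2 un ·: ee
E/II-1 aff I-1×I-2: Ee
E/II-2 un ·: ee
E/III-1 ? II-2×II-1: ee|Ee
E/III-2 aff II-2×II-1: Ee
E/III-3 aff II-2×II-1: Ee
E/III-4 aff ·: Ee|EE
E/IV-1 ? III-3×III-4: ee|Ee|EE
E/IV-2 aff III-3×III-4: Ee|EE
⇒ E over [I-1,I-2,II-1,II-2,III-1,III-2,III-3,III-4,IV-1,IV-2]: 40 consistent
T/I-1 ? ·: tt|Tt|TT
T/I-2 aff ·: Tt|TT
T/II-1 ? I-1×I-2: tt|Tt|TT
T/II-2 ? ·: tt|Tt|TT
T/III-1 ? II-2×II-1: tt|Tt|TT
T/III-2 ? II-2×II-1: tt|Tt|TT
T/III-3 ? II-2×II-1: tt|Tt|TT
T/III-4 aff ·: Tt|TT
T/IV-1 ? III-3×III-4: tt|Tt|TT
T/IV-2 aff III-3×III-4: Tt|TT
⇒ T over [I-1,I-2,II-1,II-2,III-1,III-2,III-3,III-4,IV-1,IV-2]: 1800 consistent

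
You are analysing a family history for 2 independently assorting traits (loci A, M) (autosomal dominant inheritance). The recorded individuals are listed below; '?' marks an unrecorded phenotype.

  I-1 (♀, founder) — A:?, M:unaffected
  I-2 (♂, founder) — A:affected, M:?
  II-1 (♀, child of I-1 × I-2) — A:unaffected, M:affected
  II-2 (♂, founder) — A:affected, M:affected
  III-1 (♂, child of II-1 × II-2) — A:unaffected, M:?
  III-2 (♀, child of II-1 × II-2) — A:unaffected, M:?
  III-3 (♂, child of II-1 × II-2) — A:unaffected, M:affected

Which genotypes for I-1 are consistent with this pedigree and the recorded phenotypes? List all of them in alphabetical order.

A/I-1 ? ·: aa|Aa
A/I-2 aff ·: Aa
A/II-1 un I-1×I-2: aa
A/II-2 aff ·: Aa
A/III-1 un II-1×II-2: aa
A/III-2 un II-1×II-2: aa
A/III-3 un II-1×II-2: aa
⇒ A over [I-1,I-2,II-1,II-2,III-1,III-2,III-3]: 2 consistent
M/I-1 un ·: mm
M/I-2 ? ·: Mm|MM
M/II-1 aff I-1×I-2: Mm
M/II-2 aff ·: Mm|MM
M/III-1 ? II-1×II-2: mm|Mm|MM
M/III-2 ? II-1×II-2: mm|Mm|MM
M/III-3 aff II-1×II-2: Mm|MM
⇒ M over [I-1,I-2,II-1,II-2,III-1,III-2,III-3]: 52 consistent

I-1 ∈ {Aa mm, aa mm}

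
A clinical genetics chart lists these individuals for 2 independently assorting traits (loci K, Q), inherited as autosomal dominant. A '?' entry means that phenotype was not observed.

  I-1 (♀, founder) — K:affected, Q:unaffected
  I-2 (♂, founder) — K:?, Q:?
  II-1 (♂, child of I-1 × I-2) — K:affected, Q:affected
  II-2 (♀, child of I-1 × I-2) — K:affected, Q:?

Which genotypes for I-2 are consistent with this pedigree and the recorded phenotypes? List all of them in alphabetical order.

I-2 ∈ {KK QQ, KK Qq, Kk QQ, Kk Qq, kk QQ, kk Qq}

K/I-1 aff ·: Kk|KK
K/I-2 ? ·: kk|Kk|KK
K/II-1 aff I-1×I-2: Kk|KK
K/II-2 aff I-1×I-2: Kk|KK
⇒ K over [I-1,I-2,II-1,II-2]: 15 consistent
Q/I-1 un ·: qq
Q/I-2 ? ·: Qq|QQ
Q/II-1 aff I-1×I-2: Qq
Q/II-2 ? I-1×I-2: qq|Qq
⇒ Q over [I-1,I-2,II-1,II-2]: 3 consistent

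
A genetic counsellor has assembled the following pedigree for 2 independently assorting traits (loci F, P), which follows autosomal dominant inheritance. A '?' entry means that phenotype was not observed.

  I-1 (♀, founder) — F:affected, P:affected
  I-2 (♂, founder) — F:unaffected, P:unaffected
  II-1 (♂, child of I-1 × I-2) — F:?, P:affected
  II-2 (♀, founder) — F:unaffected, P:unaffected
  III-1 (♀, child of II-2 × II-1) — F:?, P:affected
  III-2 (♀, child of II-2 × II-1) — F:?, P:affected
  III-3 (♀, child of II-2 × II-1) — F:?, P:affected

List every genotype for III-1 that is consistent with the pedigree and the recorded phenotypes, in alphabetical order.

F/I-1 aff ·: Ff|FF
F/I-2 un ·: ff
F/II-1 ? I-1×I-2: ff|Ff
F/II-2 un ·: ff
F/III-1 ? II-2×II-1: ff|Ff
F/III-2 ? II-2×II-1: ff|Ff
F/III-3 ? II-2×II-1: ff|Ff
⇒ F over [I-1,I-2,II-1,II-2,III-1,III-2,III-3]: 17 consistent
P/I-1 aff ·: Pp|PP
P/I-2 un ·: pp
P/II-1 aff I-1×I-2: Pp
P/II-2 un ·: pp
P/III-1 aff II-2×II-1: Pp
P/III-2 aff II-2×II-1: Pp
P/III-3 aff II-2×II-1: Pp
⇒ P over [I-1,I-2,II-1,II-2,III-1,III-2,III-3]: 2 consistent

III-1 ∈ {Ff Pp, ff Pp}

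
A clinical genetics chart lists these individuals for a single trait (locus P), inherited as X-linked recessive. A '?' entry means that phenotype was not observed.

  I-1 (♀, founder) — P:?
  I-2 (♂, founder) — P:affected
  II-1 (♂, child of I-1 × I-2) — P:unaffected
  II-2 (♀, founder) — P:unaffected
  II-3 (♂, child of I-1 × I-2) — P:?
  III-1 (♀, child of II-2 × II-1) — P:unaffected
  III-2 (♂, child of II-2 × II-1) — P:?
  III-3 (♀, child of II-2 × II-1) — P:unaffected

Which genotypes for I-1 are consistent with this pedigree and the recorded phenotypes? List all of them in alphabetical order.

P/I-1 ? ·: X^PX^P|X^PX^p
P/I-2 aff ·: X^pY
P/II-1 un I-1×I-2: X^PY
P/II-2 un ·: X^PX^P|X^PX^p
P/II-3 ? I-1×I-2: X^PY|X^pY
P/III-1 un II-2×II-1: X^PX^P|X^PX^p
P/III-2 ? II-2×II-1: X^PY|X^pY
P/III-3 un II-2×II-1: X^PX^P|X^PX^p
⇒ P over [I-1,I-2,II-1,II-2,II-3,III-1,III-2,III-3]: 27 consistent

I-1 ∈ {X^PX^P, X^PX^p}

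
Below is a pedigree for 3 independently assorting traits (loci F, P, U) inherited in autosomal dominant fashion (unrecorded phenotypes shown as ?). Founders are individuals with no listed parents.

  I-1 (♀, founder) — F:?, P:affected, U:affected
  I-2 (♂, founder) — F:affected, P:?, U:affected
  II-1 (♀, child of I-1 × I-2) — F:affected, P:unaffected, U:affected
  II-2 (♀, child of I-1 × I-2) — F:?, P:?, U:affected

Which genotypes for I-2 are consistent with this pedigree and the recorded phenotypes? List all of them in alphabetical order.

F/I-1 ? ·: ff|Ff|FF
F/I-2 aff ·: Ff|FF
F/II-1 aff I-1×I-2: Ff|FF
F/II-2 ? I-1×I-2: ff|Ff|FF
⇒ F over [I-1,I-2,II-1,II-2]: 18 consistent
P/I-1 aff ·: Pp
P/I-2 ? ·: pp|Pp
P/II-1 un I-1×I-2: pp
P/II-2 ? I-1×I-2: pp|Pp|PP
⇒ P over [I-1,I-2,II-1,II-2]: 5 consistent
U/I-1 aff ·: Uu|UU
U/I-2 aff ·: Uu|UU
U/II-1 aff I-1×I-2: Uu|UU
U/II-2 aff I-1×I-2: Uu|UU
⇒ U over [I-1,I-2,II-1,II-2]: 13 consistent

I-2 ∈ {FF Pp UU, FF Pp Uu, FF pp UU, FF pp Uu, Ff Pp UU, Ff Pp Uu, Ff pp UU, Ff pp Uu}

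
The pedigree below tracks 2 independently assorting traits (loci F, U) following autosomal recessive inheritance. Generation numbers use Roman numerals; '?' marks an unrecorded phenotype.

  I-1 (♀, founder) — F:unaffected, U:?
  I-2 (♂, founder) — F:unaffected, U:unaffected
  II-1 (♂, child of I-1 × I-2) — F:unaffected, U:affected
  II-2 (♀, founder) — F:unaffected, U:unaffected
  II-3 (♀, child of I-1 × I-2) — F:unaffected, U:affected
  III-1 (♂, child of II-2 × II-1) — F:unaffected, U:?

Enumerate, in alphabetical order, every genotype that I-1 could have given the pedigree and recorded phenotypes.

I-1 ∈ {FF Uu, FF uu, Ff Uu, Ff uu}

F/I-1 un ·: FF|Ff
F/I-2 un ·: FF|Ff
F/II-1 un I-1×I-2: FF|Ff
F/II-2 un ·: FF|Ff
F/II-3 un I-1×I-2: FF|Ff
F/III-1 un II-2×II-1: FF|Ff
⇒ F over [I-1,I-2,II-1,II-2,II-3,III-1]: 45 consistent
U/I-1 ? ·: Uu|uu
U/I-2 un ·: Uu
U/II-1 aff I-1×I-2: uu
U/II-2 un ·: UU|Uu
U/II-3 aff I-1×I-2: uu
U/III-1 ? II-2×II-1: Uu|uu
⇒ U over [I-1,I-2,II-1,II-2,II-3,III-1]: 6 consistent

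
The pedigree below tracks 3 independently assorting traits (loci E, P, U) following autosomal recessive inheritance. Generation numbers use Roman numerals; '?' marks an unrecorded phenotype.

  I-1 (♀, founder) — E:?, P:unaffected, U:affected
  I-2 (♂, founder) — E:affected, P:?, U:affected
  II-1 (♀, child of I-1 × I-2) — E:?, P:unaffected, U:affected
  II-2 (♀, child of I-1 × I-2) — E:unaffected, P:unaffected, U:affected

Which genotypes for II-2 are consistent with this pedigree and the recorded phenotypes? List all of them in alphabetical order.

II-2 ∈ {Ee PP uu, Ee Pp uu}

E/I-1 ? ·: EE|Ee
E/I-2 aff ·: ee
E/II-1 ? I-1×I-2: Ee|ee
E/II-2 un I-1×I-2: Ee
⇒ E over [I-1,I-2,II-1,II-2]: 3 consistent
P/I-1 un ·: PP|Pp
P/I-2 ? ·: PP|Pp|pp
P/II-1 un I-1×I-2: PP|Pp
P/II-2 un I-1×I-2: PP|Pp
⇒ P over [I-1,I-2,II-1,II-2]: 15 consistent
U/I-1 aff ·: uu
U/I-2 aff ·: uu
U/II-1 aff I-1×I-2: uu
U/II-2 aff I-1×I-2: uu
⇒ U over [I-1,I-2,II-1,II-2]: 1 consistent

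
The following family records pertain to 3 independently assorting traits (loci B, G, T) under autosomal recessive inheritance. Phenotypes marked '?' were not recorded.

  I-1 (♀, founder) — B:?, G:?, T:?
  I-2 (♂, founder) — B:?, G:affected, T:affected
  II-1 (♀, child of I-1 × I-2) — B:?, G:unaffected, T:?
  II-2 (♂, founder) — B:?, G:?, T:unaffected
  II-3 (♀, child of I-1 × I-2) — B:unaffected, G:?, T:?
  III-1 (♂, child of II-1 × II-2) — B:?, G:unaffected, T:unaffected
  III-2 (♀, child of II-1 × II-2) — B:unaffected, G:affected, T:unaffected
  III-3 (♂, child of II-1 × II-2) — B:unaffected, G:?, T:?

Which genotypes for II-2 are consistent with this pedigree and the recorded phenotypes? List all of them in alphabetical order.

B/I-1 ? ·: BB|Bb|bb
B/I-2 ? ·: BB|Bb|bb
B/II-1 ? I-1×I-2: BB|Bb|bb
B/II-2 ? ·: BB|Bb|bb
B/II-3 un I-1×I-2: BB|Bb
B/III-1 ? II-1×II-2: BB|Bb|bb
B/III-2 un II-1×II-2: BB|Bb
B/III-3 un II-1×II-2: BB|Bb
⇒ B over [I-1,I-2,II-1,II-2,II-3,III-1,III-2,III-3]: 302 consistent
G/I-1 ? ·: GG|Gg
G/I-2 aff ·: gg
G/II-1 un I-1×I-2: Gg
G/II-2 ? ·: Gg|gg
G/II-3 ? I-1×I-2: Gg|gg
G/III-1 un II-1×II-2: GG|Gg
G/III-2 aff II-1×II-2: gg
G/III-3 ? II-1×II-2: GG|Gg|gg
⇒ G over [I-1,I-2,II-1,II-2,II-3,III-1,III-2,III-3]: 24 consistent
T/I-1 ? ·: TT|Tt|tt
T/I-2 aff ·: tt
T/II-1 ? I-1×I-2: Tt|tt
T/II-2 un ·: TT|Tt
T/II-3 ? I-1×I-2: Tt|tt
T/III-1 un II-1×II-2: TT|Tt
T/III-2 un II-1×II-2: TT|Tt
T/III-3 ? II-1×II-2: TT|Tt|tt
⇒ T over [I-1,I-2,II-1,II-2,II-3,III-1,III-2,III-3]: 69 consistent

II-2 ∈ {BB Gg TT, BB Gg Tt, BB gg TT, BB gg Tt, Bb Gg TT, Bb Gg Tt, Bb gg TT, Bb gg Tt, bb Gg TT, bb Gg Tt, bb gg TT, bb gg Tt}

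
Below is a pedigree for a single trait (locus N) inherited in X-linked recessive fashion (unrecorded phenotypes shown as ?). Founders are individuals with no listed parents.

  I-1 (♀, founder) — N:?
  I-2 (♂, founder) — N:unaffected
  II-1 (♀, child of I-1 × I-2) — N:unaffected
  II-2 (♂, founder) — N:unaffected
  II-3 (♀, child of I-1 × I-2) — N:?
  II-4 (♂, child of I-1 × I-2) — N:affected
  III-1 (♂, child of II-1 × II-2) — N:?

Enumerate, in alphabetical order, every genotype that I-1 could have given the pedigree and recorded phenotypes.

I-1 ∈ {X^NX^n, X^nX^n}

N/I-1 ? ·: X^NX^n|X^nX^n
N/I-2 un ·: X^NY
N/II-1 un I-1×I-2: X^NX^N|X^NX^n
N/II-2 un ·: X^NY
N/II-3 ? I-1×I-2: X^NX^N|X^NX^n
N/II-4 aff I-1×I-2: X^nY
N/III-1 ? II-1×II-2: X^NY|X^nY
⇒ N over [I-1,I-2,II-1,II-2,II-3,II-4,III-1]: 8 consistent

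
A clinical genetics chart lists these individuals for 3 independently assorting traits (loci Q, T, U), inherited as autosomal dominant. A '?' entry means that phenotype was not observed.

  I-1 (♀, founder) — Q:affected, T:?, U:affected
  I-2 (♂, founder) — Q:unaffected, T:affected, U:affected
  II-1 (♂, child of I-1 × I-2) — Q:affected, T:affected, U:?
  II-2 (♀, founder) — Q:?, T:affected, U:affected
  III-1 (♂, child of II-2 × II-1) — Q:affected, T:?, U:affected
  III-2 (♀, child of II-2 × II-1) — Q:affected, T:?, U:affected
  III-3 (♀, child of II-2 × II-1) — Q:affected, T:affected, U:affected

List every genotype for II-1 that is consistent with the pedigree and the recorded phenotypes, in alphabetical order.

Q/I-1 aff ·: Qq|QQ
Q/I-2 un ·: qq
Q/II-1 aff I-1×I-2: Qq
Q/II-2 ? ·: qq|Qq|QQ
Q/III-1 aff II-2×II-1: Qq|QQ
Q/III-2 aff II-2×II-1: Qq|QQ
Q/III-3 aff II-2×II-1: Qq|QQ
⇒ Q over [I-1,I-2,II-1,II-2,III-1,III-2,III-3]: 34 consistent
T/I-1 ? ·: tt|Tt|TT
T/I-2 aff ·: Tt|TT
T/II-1 aff I-1×I-2: Tt|TT
T/II-2 aff ·: Tt|TT
T/III-1 ? II-2×II-1: tt|Tt|TT
T/III-2 ? II-2×II-1: tt|Tt|TT
T/III-3 aff II-2×II-1: Tt|TT
⇒ T over [I-1,I-2,II-1,II-2,III-1,III-2,III-3]: 166 consistent
U/I-1 aff ·: Uu|UU
U/I-2 aff ·: Uu|UU
U/II-1 ? I-1×I-2: uu|Uu|UU
U/II-2 aff ·: Uu|UU
U/III-1 aff II-2×II-1: Uu|UU
U/III-2 aff II-2×II-1: Uu|UU
U/III-3 aff II-2×II-1: Uu|UU
⇒ U over [I-1,I-2,II-1,II-2,III-1,III-2,III-3]: 86 consistent

II-1 ∈ {Qq TT UU, Qq TT Uu, Qq TT uu, Qq Tt UU, Qq Tt Uu, Qq Tt uu}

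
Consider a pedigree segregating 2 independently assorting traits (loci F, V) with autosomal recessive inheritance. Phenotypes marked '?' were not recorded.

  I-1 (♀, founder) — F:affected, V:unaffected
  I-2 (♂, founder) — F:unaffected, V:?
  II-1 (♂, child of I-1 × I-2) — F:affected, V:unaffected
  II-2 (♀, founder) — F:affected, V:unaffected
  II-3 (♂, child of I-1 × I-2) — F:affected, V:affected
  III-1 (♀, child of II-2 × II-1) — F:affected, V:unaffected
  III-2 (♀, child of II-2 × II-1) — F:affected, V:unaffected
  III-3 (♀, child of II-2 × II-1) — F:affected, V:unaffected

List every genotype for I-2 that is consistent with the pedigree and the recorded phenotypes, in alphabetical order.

F/I-1 aff ·: ff
F/I-2 un ·: Ff
F/II-1 aff I-1×I-2: ff
F/II-2 aff ·: ff
F/II-3 aff I-1×I-2: ff
F/III-1 aff II-2×II-1: ff
F/III-2 aff II-2×II-1: ff
F/III-3 aff II-2×II-1: ff
⇒ F over [I-1,I-2,II-1,II-2,II-3,III-1,III-2,III-3]: 1 consistent
V/I-1 un ·: Vv
V/I-2 ? ·: Vv|vv
V/II-1 un I-1×I-2: VV|Vv
V/II-2 un ·: VV|Vv
V/II-3 aff I-1×I-2: vv
V/III-1 un II-2×II-1: VV|Vv
V/III-2 un II-2×II-1: VV|Vv
V/III-3 un II-2×II-1: VV|Vv
⇒ V over [I-1,I-2,II-1,II-2,II-3,III-1,III-2,III-3]: 41 consistent

I-2 ∈ {Ff Vv, Ff vv}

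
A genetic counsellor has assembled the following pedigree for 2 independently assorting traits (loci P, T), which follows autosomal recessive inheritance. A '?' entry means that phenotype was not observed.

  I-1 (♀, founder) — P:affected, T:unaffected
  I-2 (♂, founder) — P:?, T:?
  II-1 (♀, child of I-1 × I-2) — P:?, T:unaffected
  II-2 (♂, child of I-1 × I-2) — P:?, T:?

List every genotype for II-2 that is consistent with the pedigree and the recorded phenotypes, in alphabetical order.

II-2 ∈ {Pp TT, Pp Tt, Pp tt, pp TT, pp Tt, pp tt}

P/I-1 aff ·: pp
P/I-2 ? ·: PP|Pp|pp
P/II-1 ? I-1×I-2: Pp|pp
P/II-2 ? I-1×I-2: Pp|pp
⇒ P over [I-1,I-2,II-1,II-2]: 6 consistent
T/I-1 un ·: TT|Tt
T/I-2 ? ·: TT|Tt|tt
T/II-1 un I-1×I-2: TT|Tt
T/II-2 ? I-1×I-2: TT|Tt|tt
⇒ T over [I-1,I-2,II-1,II-2]: 18 consistent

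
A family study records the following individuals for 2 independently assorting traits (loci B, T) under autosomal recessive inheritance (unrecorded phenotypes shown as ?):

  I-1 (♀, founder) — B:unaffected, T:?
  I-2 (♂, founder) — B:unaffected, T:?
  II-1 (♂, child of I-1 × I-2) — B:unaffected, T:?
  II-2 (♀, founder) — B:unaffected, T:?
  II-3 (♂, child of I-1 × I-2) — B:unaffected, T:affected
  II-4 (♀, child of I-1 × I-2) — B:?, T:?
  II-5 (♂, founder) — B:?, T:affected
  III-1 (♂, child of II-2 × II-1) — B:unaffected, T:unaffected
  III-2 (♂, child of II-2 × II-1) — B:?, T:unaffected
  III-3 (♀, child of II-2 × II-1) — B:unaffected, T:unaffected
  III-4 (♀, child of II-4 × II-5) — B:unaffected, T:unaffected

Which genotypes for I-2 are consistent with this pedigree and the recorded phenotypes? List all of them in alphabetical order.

I-2 ∈ {BB Tt, BB tt, Bb Tt, Bb tt}

B/I-1 un ·: BB|Bb
B/I-2 un ·: BB|Bb
B/II-1 un I-1×I-2: BB|Bb
B/II-2 un ·: BB|Bb
B/II-3 un I-1×I-2: BB|Bb
B/II-4 ? I-1×I-2: BB|Bb|bb
B/II-5 ? ·: BB|Bb|bb
B/III-1 un II-2×II-1: BB|Bb
B/III-2 ? II-2×II-1: BB|Bb|bb
B/III-3 un II-2×II-1: BB|Bb
B/III-4 un II-4×II-5: BB|Bb
⇒ B over [I-1,I-2,II-1,II-2,II-3,II-4,II-5,III-1,III-2,III-3,III-4]: 1718 consistent
T/I-1 ? ·: Tt|tt
T/I-2 ? ·: Tt|tt
T/II-1 ? I-1×I-2: TT|Tt|tt
T/II-2 ? ·: TT|Tt|tt
T/II-3 aff I-1×I-2: tt
T/II-4 ? I-1×I-2: TT|Tt
T/II-5 aff ·: tt
T/III-1 un II-2×II-1: TT|Tt
T/III-2 un II-2×II-1: TT|Tt
T/III-3 un II-2×II-1: TT|Tt
T/III-4 un II-4×II-5: Tt
⇒ T over [I-1,I-2,II-1,II-2,II-3,II-4,II-5,III-1,III-2,III-3,III-4]: 96 consistent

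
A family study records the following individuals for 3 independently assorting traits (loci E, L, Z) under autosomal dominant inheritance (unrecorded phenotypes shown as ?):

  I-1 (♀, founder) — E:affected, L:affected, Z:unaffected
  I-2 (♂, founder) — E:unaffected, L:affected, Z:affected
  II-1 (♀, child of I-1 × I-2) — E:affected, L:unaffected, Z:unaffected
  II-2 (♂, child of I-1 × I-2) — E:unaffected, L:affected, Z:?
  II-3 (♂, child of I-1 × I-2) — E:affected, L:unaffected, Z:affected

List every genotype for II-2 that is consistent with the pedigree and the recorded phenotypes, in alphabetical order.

E/I-1 aff ·: Ee
E/I-2 un ·: ee
E/II-1 aff I-1×I-2: Ee
E/II-2 un I-1×I-2: ee
E/II-3 aff I-1×I-2: Ee
⇒ E over [I-1,I-2,II-1,II-2,II-3]: 1 consistent
L/I-1 aff ·: Ll
L/I-2 aff ·: Ll
L/II-1 un I-1×I-2: ll
L/II-2 aff I-1×I-2: Ll|LL
L/II-3 un I-1×I-2: ll
⇒ L over [I-1,I-2,II-1,II-2,II-3]: 2 consistent
Z/I-1 un ·: zz
Z/I-2 aff ·: Zz
Z/II-1 un I-1×I-2: zz
Z/II-2 ? I-1×I-2: zz|Zz
Z/II-3 aff I-1×I-2: Zz
⇒ Z over [I-1,I-2,II-1,II-2,II-3]: 2 consistent

II-2 ∈ {ee LL Zz, ee LL zz, ee Ll Zz, ee Ll zz}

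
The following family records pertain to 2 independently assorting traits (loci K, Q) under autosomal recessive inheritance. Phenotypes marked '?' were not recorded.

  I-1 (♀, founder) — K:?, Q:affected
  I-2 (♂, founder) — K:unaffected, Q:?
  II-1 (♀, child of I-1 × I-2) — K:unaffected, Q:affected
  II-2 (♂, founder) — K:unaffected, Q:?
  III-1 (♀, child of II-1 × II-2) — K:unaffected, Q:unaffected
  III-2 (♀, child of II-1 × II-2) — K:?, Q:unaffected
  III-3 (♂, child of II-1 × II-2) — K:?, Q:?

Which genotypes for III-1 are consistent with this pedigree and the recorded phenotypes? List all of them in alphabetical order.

K/I-1 ? ·: KK|Kk|kk
K/I-2 un ·: KK|Kk
K/II-1 un I-1×I-2: KK|Kk
K/II-2 un ·: KK|Kk
K/III-1 un II-1×II-2: KK|Kk
K/III-2 ? II-1×II-2: KK|Kk|kk
K/III-3 ? II-1×II-2: KK|Kk|kk
⇒ K over [I-1,I-2,II-1,II-2,III-1,III-2,III-3]: 166 consistent
Q/I-1 aff ·: qq
Q/I-2 ? ·: Qq|qq
Q/II-1 aff I-1×I-2: qq
Q/II-2 ? ·: QQ|Qq
Q/III-1 un II-1×II-2: Qq
Q/III-2 un II-1×II-2: Qq
Q/III-3 ? II-1×II-2: Qq|qq
⇒ Q over [I-1,I-2,II-1,II-2,III-1,III-2,III-3]: 6 consistent

III-1 ∈ {KK Qq, Kk Qq}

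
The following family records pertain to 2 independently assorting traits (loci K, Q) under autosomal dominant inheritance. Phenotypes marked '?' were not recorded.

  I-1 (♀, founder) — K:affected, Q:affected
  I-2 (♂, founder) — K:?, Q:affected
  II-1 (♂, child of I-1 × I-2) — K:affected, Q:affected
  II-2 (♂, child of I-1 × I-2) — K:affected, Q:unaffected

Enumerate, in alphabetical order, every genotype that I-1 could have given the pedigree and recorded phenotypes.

I-1 ∈ {KK Qq, Kk Qq}

K/I-1 aff ·: Kk|KK
K/I-2 ? ·: kk|Kk|KK
K/II-1 aff I-1×I-2: Kk|KK
K/II-2 aff I-1×I-2: Kk|KK
⇒ K over [I-1,I-2,II-1,II-2]: 15 consistent
Q/I-1 aff ·: Qq
Q/I-2 aff ·: Qq
Q/II-1 aff I-1×I-2: Qq|QQ
Q/II-2 un I-1×I-2: qq
⇒ Q over [I-1,I-2,II-1,II-2]: 2 consistent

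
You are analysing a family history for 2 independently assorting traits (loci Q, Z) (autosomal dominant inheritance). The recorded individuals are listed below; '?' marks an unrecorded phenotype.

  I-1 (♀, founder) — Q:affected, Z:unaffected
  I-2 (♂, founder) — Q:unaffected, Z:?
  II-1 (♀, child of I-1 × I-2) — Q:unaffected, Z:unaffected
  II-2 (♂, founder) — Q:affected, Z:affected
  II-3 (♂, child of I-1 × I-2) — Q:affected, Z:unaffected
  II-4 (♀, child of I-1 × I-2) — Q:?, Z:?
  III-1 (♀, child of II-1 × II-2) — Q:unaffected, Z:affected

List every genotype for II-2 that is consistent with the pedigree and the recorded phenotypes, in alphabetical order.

II-2 ∈ {Qq ZZ, Qq Zz}

Q/I-1 aff ·: Qq
Q/I-2 un ·: qq
Q/II-1 un I-1×I-2: qq
Q/II-2 aff ·: Qq
Q/II-3 aff I-1×I-2: Qq
Q/II-4 ? I-1×I-2: qq|Qq
Q/III-1 un II-1×II-2: qq
⇒ Q over [I-1,I-2,II-1,II-2,II-3,II-4,III-1]: 2 consistent
Z/I-1 un ·: zz
Z/I-2 ? ·: zz|Zz
Z/II-1 un I-1×I-2: zz
Z/II-2 aff ·: Zz|ZZ
Z/II-3 un I-1×I-2: zz
Z/II-4 ? I-1×I-2: zz|Zz
Z/III-1 aff II-1×II-2: Zz
⇒ Z over [I-1,I-2,II-1,II-2,II-3,II-4,III-1]: 6 consistent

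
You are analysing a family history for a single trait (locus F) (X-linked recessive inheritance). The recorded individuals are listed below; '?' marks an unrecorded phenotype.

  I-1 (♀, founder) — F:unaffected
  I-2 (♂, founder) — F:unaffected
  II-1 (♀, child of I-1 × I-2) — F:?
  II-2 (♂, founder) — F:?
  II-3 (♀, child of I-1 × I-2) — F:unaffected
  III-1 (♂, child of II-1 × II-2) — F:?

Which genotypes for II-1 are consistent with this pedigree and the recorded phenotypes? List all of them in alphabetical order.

F/I-1 un ·: X^FX^F|X^FX^f
F/I-2 un ·: X^FY
F/II-1 ? I-1×I-2: X^FX^F|X^FX^f
F/II-2 ? ·: X^FY|X^fY
F/II-3 un I-1×I-2: X^FX^F|X^FX^f
F/III-1 ? II-1×II-2: X^FY|X^fY
⇒ F over [I-1,I-2,II-1,II-2,II-3,III-1]: 14 consistent

II-1 ∈ {X^FX^F, X^FX^f}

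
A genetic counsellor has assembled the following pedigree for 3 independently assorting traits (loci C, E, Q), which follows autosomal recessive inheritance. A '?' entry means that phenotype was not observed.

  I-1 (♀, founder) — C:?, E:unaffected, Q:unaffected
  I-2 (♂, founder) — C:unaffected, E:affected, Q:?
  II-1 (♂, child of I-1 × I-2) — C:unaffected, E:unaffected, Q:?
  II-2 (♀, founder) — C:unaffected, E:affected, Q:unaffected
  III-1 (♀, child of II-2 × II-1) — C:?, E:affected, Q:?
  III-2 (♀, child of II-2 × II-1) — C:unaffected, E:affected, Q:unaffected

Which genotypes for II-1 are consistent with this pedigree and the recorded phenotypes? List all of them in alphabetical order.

C/I-1 ? ·: CC|Cc|cc
C/I-2 un ·: CC|Cc
C/II-1 un I-1×I-2: CC|Cc
C/II-2 un ·: CC|Cc
C/III-1 ? II-2×II-1: CC|Cc|cc
C/III-2 un II-2×II-1: CC|Cc
⇒ C over [I-1,I-2,II-1,II-2,III-1,III-2]: 70 consistent
E/I-1 un ·: EE|Ee
E/I-2 aff ·: ee
E/II-1 un I-1×I-2: Ee
E/II-2 aff ·: ee
E/III-1 aff II-2×II-1: ee
E/III-2 aff II-2×II-1: ee
⇒ E over [I-1,I-2,II-1,II-2,III-1,III-2]: 2 consistent
Q/I-1 un ·: QQ|Qq
Q/I-2 ? ·: QQ|Qq|qq
Q/II-1 ? I-1×I-2: QQ|Qq|qq
Q/II-2 un ·: QQ|Qq
Q/III-1 ? II-2×II-1: QQ|Qq|qq
Q/III-2 un II-2×II-1: QQ|Qq
⇒ Q over [I-1,I-2,II-1,II-2,III-1,III-2]: 76 consistent

II-1 ∈ {CC Ee QQ, CC Ee Qq, CC Ee qq, Cc Ee QQ, Cc Ee Qq, Cc Ee qq}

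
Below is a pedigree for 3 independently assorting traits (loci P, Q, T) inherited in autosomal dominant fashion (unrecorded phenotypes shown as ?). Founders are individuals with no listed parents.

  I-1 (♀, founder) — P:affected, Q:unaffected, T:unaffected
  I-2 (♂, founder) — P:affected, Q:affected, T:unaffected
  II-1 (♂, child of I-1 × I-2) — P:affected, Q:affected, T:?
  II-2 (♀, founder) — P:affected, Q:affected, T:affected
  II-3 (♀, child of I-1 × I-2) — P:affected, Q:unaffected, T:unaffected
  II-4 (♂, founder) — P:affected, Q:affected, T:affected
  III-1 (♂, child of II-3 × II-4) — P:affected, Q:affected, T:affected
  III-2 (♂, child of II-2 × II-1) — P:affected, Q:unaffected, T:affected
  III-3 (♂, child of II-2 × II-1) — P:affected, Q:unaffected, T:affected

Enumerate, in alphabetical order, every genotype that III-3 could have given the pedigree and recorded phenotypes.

III-3 ∈ {PP qq Tt, Pp qq Tt}

P/I-1 aff ·: Pp|PP
P/I-2 aff ·: Pp|PP
P/II-1 aff I-1×I-2: Pp|PP
P/II-2 aff ·: Pp|PP
P/II-3 aff I-1×I-2: Pp|PP
P/II-4 aff ·: Pp|PP
P/III-1 aff II-3×II-4: Pp|PP
P/III-2 aff II-2×II-1: Pp|PP
P/III-3 aff II-2×II-1: Pp|PP
⇒ P over [I-1,I-2,II-1,II-2,II-3,II-4,III-1,III-2,III-3]: 288 consistent
Q/I-1 un ·: qq
Q/I-2 aff ·: Qq
Q/II-1 aff I-1×I-2: Qq
Q/II-2 aff ·: Qq
Q/II-3 un I-1×I-2: qq
Q/II-4 aff ·: Qq|QQ
Q/III-1 aff II-3×II-4: Qq
Q/III-2 un II-2×II-1: qq
Q/III-3 un II-2×II-1: qq
⇒ Q over [I-1,I-2,II-1,II-2,II-3,II-4,III-1,III-2,III-3]: 2 consistent
T/I-1 un ·: tt
T/I-2 un ·: tt
T/II-1 ? I-1×I-2: tt
T/II-2 aff ·: Tt|TT
T/II-3 un I-1×I-2: tt
T/II-4 aff ·: Tt|TT
T/III-1 aff II-3×II-4: Tt
T/III-2 aff II-2×II-1: Tt
T/III-3 aff II-2×II-1: Tt
⇒ T over [I-1,I-2,II-1,II-2,II-3,II-4,III-1,III-2,III-3]: 4 consistent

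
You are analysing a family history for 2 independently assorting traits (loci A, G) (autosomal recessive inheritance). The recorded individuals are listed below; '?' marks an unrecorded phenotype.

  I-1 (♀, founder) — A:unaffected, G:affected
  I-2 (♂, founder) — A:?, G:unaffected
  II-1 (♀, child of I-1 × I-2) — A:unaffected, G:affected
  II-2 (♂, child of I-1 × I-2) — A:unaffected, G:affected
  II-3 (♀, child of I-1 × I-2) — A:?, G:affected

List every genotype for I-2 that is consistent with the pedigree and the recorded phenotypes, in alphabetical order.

I-2 ∈ {AA Gg, Aa Gg, aa Gg}

A/I-1 un ·: AA|Aa
A/I-2 ? ·: AA|Aa|aa
A/II-1 un I-1×I-2: AA|Aa
A/II-2 un I-1×I-2: AA|Aa
A/II-3 ? I-1×I-2: AA|Aa|aa
⇒ A over [I-1,I-2,II-1,II-2,II-3]: 32 consistent
G/I-1 aff ·: gg
G/I-2 un ·: Gg
G/II-1 aff I-1×I-2: gg
G/II-2 aff I-1×I-2: gg
G/II-3 aff I-1×I-2: gg
⇒ G over [I-1,I-2,II-1,II-2,II-3]: 1 consistent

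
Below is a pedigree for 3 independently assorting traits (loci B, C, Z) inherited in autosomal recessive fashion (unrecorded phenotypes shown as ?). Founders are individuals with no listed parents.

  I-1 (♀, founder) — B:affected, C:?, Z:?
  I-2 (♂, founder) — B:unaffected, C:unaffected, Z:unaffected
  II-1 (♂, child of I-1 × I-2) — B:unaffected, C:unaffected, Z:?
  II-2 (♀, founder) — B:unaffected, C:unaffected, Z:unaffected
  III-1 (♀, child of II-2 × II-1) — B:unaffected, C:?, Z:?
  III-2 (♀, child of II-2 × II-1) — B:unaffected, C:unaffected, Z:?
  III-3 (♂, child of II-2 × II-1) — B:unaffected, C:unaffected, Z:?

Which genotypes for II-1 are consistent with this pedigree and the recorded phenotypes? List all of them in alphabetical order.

B/I-1 aff ·: bb
B/I-2 un ·: BB|Bb
B/II-1 un I-1×I-2: Bb
B/II-2 un ·: BB|Bb
B/III-1 un II-2×II-1: BB|Bb
B/III-2 un II-2×II-1: BB|Bb
B/III-3 un II-2×II-1: BB|Bb
⇒ B over [I-1,I-2,II-1,II-2,III-1,III-2,III-3]: 32 consistent
C/I-1 ? ·: CC|Cc|cc
C/I-2 un ·: CC|Cc
C/II-1 un I-1×I-2: CC|Cc
C/II-2 un ·: CC|Cc
C/III-1 ? II-2×II-1: CC|Cc|cc
C/III-2 un II-2×II-1: CC|Cc
C/III-3 un II-2×II-1: CC|Cc
⇒ C over [I-1,I-2,II-1,II-2,III-1,III-2,III-3]: 136 consistent
Z/I-1 ? ·: ZZ|Zz|zz
Z/I-2 un ·: ZZ|Zz
Z/II-1 ? I-1×I-2: ZZ|Zz|zz
Z/II-2 un ·: ZZ|Zz
Z/III-1 ? II-2×II-1: ZZ|Zz|zz
Z/III-2 ? II-2×II-1: ZZ|Zz|zz
Z/III-3 ? II-2×II-1: ZZ|Zz|zz
⇒ Z over [I-1,I-2,II-1,II-2,III-1,III-2,III-3]: 229 consistent

II-1 ∈ {Bb CC ZZ, Bb CC Zz, Bb CC zz, Bb Cc ZZ, Bb Cc Zz, Bb Cc zz}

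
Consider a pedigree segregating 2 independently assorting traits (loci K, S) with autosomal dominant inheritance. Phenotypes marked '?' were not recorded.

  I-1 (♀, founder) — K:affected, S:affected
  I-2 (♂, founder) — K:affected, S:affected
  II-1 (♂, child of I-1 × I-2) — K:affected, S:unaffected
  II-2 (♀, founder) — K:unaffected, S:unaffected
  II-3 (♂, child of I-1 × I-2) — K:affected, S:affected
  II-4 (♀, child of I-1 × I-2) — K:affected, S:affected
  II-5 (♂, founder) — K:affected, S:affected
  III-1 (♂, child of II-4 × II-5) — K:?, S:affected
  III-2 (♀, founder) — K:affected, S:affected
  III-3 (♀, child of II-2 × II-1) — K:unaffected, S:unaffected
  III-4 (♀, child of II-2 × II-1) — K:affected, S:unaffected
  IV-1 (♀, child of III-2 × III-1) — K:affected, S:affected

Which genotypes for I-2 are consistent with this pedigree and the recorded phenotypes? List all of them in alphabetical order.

I-2 ∈ {KK Ss, Kk Ss}

K/I-1 aff ·: Kk|KK
K/I-2 aff ·: Kk|KK
K/II-1 aff I-1×I-2: Kk
K/II-2 un ·: kk
K/II-3 aff I-1×I-2: Kk|KK
K/II-4 aff I-1×I-2: Kk|KK
K/II-5 aff ·: Kk|KK
K/III-1 ? II-4×II-5: kk|Kk|KK
K/III-2 aff ·: Kk|KK
K/III-3 un II-2×II-1: kk
K/III-4 aff II-2×II-1: Kk
K/IV-1 aff III-2×III-1: Kk|KK
⇒ K over [I-1,I-2,II-1,II-2,II-3,II-4,II-5,III-1,III-2,III-3,III-4,IV-1]: 156 consistent
S/I-1 aff ·: Ss
S/I-2 aff ·: Ss
S/II-1 un I-1×I-2: ss
S/II-2 un ·: ss
S/II-3 aff I-1×I-2: Ss|SS
S/II-4 aff I-1×I-2: Ss|SS
S/II-5 aff ·: Ss|SS
S/III-1 aff II-4×II-5: Ss|SS
S/III-2 aff ·: Ss|SS
S/III-3 un II-2×II-1: ss
S/III-4 un II-2×II-1: ss
S/IV-1 aff III-2×III-1: Ss|SS
⇒ S over [I-1,I-2,II-1,II-2,II-3,II-4,II-5,III-1,III-2,III-3,III-4,IV-1]: 48 consistent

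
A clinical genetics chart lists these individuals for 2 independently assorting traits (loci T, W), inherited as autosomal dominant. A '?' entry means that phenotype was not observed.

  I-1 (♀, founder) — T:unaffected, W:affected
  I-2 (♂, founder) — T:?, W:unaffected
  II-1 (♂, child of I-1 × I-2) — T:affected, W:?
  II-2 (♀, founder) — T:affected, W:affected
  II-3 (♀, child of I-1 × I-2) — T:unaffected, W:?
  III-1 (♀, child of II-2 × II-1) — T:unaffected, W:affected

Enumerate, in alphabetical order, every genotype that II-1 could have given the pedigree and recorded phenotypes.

II-1 ∈ {Tt Ww, Tt ww}

T/I-1 un ·: tt
T/I-2 ? ·: Tt
T/II-1 aff I-1×I-2: Tt
T/II-2 aff ·: Tt
T/II-3 un I-1×I-2: tt
T/III-1 un II-2×II-1: tt
⇒ T over [I-1,I-2,II-1,II-2,II-3,III-1]: 1 consistent
W/I-1 aff ·: Ww|WW
W/I-2 un ·: ww
W/II-1 ? I-1×I-2: ww|Ww
W/II-2 aff ·: Ww|WW
W/II-3 ? I-1×I-2: ww|Ww
W/III-1 aff II-2×II-1: Ww|WW
⇒ W over [I-1,I-2,II-1,II-2,II-3,III-1]: 16 consistent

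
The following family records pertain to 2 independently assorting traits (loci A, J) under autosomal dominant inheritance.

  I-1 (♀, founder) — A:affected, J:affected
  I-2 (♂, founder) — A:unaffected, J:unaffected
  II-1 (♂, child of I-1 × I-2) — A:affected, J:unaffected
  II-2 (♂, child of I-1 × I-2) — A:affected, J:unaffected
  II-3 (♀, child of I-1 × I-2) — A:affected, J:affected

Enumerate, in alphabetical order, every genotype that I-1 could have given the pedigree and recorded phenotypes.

A/I-1 aff ·: Aa|AA
A/I-2 un ·: aa
A/II-1 aff I-1×I-2: Aa
A/II-2 aff I-1×I-2: Aa
A/II-3 aff I-1×I-2: Aa
⇒ A over [I-1,I-2,II-1,II-2,II-3]: 2 consistent
J/I-1 aff ·: Jj
J/I-2 un ·: jj
J/II-1 un I-1×I-2: jj
J/II-2 un I-1×I-2: jj
J/II-3 aff I-1×I-2: Jj
⇒ J over [I-1,I-2,II-1,II-2,II-3]: 1 consistent

I-1 ∈ {AA Jj, Aa Jj}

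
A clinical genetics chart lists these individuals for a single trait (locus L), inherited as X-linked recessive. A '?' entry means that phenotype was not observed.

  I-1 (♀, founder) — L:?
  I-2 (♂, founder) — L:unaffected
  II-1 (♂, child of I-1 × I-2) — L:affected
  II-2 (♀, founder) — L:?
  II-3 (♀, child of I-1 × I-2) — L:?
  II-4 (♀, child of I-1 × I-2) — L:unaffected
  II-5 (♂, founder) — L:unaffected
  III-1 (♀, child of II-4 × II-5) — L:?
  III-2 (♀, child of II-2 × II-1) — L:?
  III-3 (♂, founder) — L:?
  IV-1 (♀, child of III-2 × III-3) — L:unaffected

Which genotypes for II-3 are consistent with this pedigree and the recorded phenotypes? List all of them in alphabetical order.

II-3 ∈ {X^LX^L, X^LX^l}

L/I-1 ? ·: X^LX^l|X^lX^l
L/I-2 un ·: X^LY
L/II-1 aff I-1×I-2: X^lY
L/II-2 ? ·: X^LX^L|X^LX^l|X^lX^l
L/II-3 ? I-1×I-2: X^LX^L|X^LX^l
L/II-4 un I-1×I-2: X^LX^L|X^LX^l
L/II-5 un ·: X^LY
L/III-1 ? II-4×II-5: X^LX^L|X^LX^l
L/III-2 ? II-2×II-1: X^LX^l|X^lX^l
L/III-3 ? ·: X^LY|X^lY
L/IV-1 un III-2×III-3: X^LX^L|X^LX^l
⇒ L over [I-1,I-2,II-1,II-2,II-3,II-4,II-5,III-1,III-2,III-3,IV-1]: 64 consistent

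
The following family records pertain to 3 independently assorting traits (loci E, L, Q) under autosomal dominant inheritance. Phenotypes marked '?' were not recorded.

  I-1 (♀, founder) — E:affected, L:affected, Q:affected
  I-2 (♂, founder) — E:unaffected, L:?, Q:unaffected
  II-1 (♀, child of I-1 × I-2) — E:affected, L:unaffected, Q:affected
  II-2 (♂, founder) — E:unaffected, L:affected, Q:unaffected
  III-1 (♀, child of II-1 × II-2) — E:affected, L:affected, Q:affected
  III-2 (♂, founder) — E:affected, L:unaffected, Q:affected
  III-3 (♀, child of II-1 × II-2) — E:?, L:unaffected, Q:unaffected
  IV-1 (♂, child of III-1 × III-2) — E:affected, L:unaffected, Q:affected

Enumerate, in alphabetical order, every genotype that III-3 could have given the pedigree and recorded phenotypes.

III-3 ∈ {Ee ll qq, ee ll qq}

E/I-1 aff ·: Ee|EE
E/I-2 un ·: ee
E/II-1 aff I-1×I-2: Ee
E/II-2 un ·: ee
E/III-1 aff II-1×II-2: Ee
E/III-2 aff ·: Ee|EE
E/III-3 ? II-1×II-2: ee|Ee
E/IV-1 aff III-1×III-2: Ee|EE
⇒ E over [I-1,I-2,II-1,II-2,III-1,III-2,III-3,IV-1]: 16 consistent
L/I-1 aff ·: Ll
L/I-2 ? ·: ll|Ll
L/II-1 un I-1×I-2: ll
L/II-2 aff ·: Ll
L/III-1 aff II-1×II-2: Ll
L/III-2 un ·: ll
L/III-3 un II-1×II-2: ll
L/IV-1 un III-1×III-2: ll
⇒ L over [I-1,I-2,II-1,II-2,III-1,III-2,III-3,IV-1]: 2 consistent
Q/I-1 aff ·: Qq|QQ
Q/I-2 un ·: qq
Q/II-1 aff I-1×I-2: Qq
Q/II-2 un ·: qq
Q/III-1 aff II-1×II-2: Qq
Q/III-2 aff ·: Qq|QQ
Q/III-3 un II-1×II-2: qq
Q/IV-1 aff III-1×III-2: Qq|QQ
⇒ Q over [I-1,I-2,II-1,II-2,III-1,III-2,III-3,IV-1]: 8 consistent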